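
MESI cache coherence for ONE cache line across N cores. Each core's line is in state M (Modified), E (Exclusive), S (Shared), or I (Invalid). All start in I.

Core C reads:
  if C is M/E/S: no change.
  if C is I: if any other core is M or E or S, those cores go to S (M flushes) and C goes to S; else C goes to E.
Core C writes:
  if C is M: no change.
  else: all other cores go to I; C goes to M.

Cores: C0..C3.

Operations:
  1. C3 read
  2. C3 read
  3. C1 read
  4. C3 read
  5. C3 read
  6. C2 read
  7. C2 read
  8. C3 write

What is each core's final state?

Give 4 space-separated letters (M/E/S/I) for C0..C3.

Op 1: C3 read [C3 read from I: no other sharers -> C3=E (exclusive)] -> [I,I,I,E]
Op 2: C3 read [C3 read: already in E, no change] -> [I,I,I,E]
Op 3: C1 read [C1 read from I: others=['C3=E'] -> C1=S, others downsized to S] -> [I,S,I,S]
Op 4: C3 read [C3 read: already in S, no change] -> [I,S,I,S]
Op 5: C3 read [C3 read: already in S, no change] -> [I,S,I,S]
Op 6: C2 read [C2 read from I: others=['C1=S', 'C3=S'] -> C2=S, others downsized to S] -> [I,S,S,S]
Op 7: C2 read [C2 read: already in S, no change] -> [I,S,S,S]
Op 8: C3 write [C3 write: invalidate ['C1=S', 'C2=S'] -> C3=M] -> [I,I,I,M]

Answer: I I I M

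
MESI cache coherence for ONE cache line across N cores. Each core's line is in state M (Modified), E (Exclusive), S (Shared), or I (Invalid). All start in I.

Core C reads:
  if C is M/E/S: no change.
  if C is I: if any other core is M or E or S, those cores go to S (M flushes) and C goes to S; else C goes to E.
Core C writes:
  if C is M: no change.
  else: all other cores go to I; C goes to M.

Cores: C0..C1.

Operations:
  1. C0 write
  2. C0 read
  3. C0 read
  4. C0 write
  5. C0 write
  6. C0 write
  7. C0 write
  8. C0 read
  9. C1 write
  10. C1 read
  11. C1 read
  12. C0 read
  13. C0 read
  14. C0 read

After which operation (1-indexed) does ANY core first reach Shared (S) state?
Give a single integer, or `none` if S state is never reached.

Op 1: C0 write [C0 write: invalidate none -> C0=M] -> [M,I]
Op 2: C0 read [C0 read: already in M, no change] -> [M,I]
Op 3: C0 read [C0 read: already in M, no change] -> [M,I]
Op 4: C0 write [C0 write: already M (modified), no change] -> [M,I]
Op 5: C0 write [C0 write: already M (modified), no change] -> [M,I]
Op 6: C0 write [C0 write: already M (modified), no change] -> [M,I]
Op 7: C0 write [C0 write: already M (modified), no change] -> [M,I]
Op 8: C0 read [C0 read: already in M, no change] -> [M,I]
Op 9: C1 write [C1 write: invalidate ['C0=M'] -> C1=M] -> [I,M]
Op 10: C1 read [C1 read: already in M, no change] -> [I,M]
Op 11: C1 read [C1 read: already in M, no change] -> [I,M]
Op 12: C0 read [C0 read from I: others=['C1=M'] -> C0=S, others downsized to S] -> [S,S]
  -> First S state at op 12; remaining ops need not be traced.

Answer: 12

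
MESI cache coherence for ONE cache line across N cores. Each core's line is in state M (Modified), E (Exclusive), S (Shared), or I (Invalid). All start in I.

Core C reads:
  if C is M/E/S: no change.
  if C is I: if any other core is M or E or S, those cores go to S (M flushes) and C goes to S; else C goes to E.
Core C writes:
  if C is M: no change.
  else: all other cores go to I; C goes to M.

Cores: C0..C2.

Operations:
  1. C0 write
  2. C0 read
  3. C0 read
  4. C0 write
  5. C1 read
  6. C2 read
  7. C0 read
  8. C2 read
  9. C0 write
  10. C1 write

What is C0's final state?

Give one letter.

Answer: I

Derivation:
Op 1: C0 write [C0 write: invalidate none -> C0=M] -> [M,I,I]
Op 2: C0 read [C0 read: already in M, no change] -> [M,I,I]
Op 3: C0 read [C0 read: already in M, no change] -> [M,I,I]
Op 4: C0 write [C0 write: already M (modified), no change] -> [M,I,I]
Op 5: C1 read [C1 read from I: others=['C0=M'] -> C1=S, others downsized to S] -> [S,S,I]
Op 6: C2 read [C2 read from I: others=['C0=S', 'C1=S'] -> C2=S, others downsized to S] -> [S,S,S]
Op 7: C0 read [C0 read: already in S, no change] -> [S,S,S]
Op 8: C2 read [C2 read: already in S, no change] -> [S,S,S]
Op 9: C0 write [C0 write: invalidate ['C1=S', 'C2=S'] -> C0=M] -> [M,I,I]
Op 10: C1 write [C1 write: invalidate ['C0=M'] -> C1=M] -> [I,M,I]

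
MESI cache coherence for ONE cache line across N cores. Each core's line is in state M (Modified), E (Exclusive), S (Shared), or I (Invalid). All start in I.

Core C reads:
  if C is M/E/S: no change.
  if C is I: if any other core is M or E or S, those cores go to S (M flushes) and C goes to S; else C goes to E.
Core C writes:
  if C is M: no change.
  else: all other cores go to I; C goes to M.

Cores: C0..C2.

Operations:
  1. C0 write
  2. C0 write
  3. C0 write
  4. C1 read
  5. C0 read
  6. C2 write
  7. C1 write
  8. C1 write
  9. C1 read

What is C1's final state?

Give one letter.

Answer: M

Derivation:
Op 1: C0 write [C0 write: invalidate none -> C0=M] -> [M,I,I]
Op 2: C0 write [C0 write: already M (modified), no change] -> [M,I,I]
Op 3: C0 write [C0 write: already M (modified), no change] -> [M,I,I]
Op 4: C1 read [C1 read from I: others=['C0=M'] -> C1=S, others downsized to S] -> [S,S,I]
Op 5: C0 read [C0 read: already in S, no change] -> [S,S,I]
Op 6: C2 write [C2 write: invalidate ['C0=S', 'C1=S'] -> C2=M] -> [I,I,M]
Op 7: C1 write [C1 write: invalidate ['C2=M'] -> C1=M] -> [I,M,I]
Op 8: C1 write [C1 write: already M (modified), no change] -> [I,M,I]
Op 9: C1 read [C1 read: already in M, no change] -> [I,M,I]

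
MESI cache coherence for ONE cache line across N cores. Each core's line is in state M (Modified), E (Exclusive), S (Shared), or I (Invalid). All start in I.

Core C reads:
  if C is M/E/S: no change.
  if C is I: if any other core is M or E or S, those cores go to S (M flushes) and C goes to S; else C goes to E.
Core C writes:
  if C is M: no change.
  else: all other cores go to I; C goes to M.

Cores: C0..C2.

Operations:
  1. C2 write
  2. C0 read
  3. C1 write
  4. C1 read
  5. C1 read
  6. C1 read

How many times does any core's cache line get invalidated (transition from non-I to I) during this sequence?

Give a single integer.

Op 1: C2 write [C2 write: invalidate none -> C2=M] -> [I,I,M] (invalidations this op: 0; running total: 0)
Op 2: C0 read [C0 read from I: others=['C2=M'] -> C0=S, others downsized to S] -> [S,I,S] (invalidations this op: 0; running total: 0)
Op 3: C1 write [C1 write: invalidate ['C0=S', 'C2=S'] -> C1=M] -> [I,M,I] (invalidations this op: 2; running total: 2)
Op 4: C1 read [C1 read: already in M, no change] -> [I,M,I] (invalidations this op: 0; running total: 2)
Op 5: C1 read [C1 read: already in M, no change] -> [I,M,I] (invalidations this op: 0; running total: 2)
Op 6: C1 read [C1 read: already in M, no change] -> [I,M,I] (invalidations this op: 0; running total: 2)

Answer: 2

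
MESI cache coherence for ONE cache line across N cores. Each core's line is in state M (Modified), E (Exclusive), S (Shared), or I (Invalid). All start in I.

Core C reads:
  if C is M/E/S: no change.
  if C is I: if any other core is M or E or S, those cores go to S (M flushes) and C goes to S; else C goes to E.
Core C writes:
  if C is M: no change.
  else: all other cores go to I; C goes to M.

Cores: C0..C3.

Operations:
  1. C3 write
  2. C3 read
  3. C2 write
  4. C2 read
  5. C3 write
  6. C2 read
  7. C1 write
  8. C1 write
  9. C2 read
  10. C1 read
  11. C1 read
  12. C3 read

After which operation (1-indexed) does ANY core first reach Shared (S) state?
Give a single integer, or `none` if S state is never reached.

Answer: 6

Derivation:
Op 1: C3 write [C3 write: invalidate none -> C3=M] -> [I,I,I,M]
Op 2: C3 read [C3 read: already in M, no change] -> [I,I,I,M]
Op 3: C2 write [C2 write: invalidate ['C3=M'] -> C2=M] -> [I,I,M,I]
Op 4: C2 read [C2 read: already in M, no change] -> [I,I,M,I]
Op 5: C3 write [C3 write: invalidate ['C2=M'] -> C3=M] -> [I,I,I,M]
Op 6: C2 read [C2 read from I: others=['C3=M'] -> C2=S, others downsized to S] -> [I,I,S,S]
  -> First S state at op 6; remaining ops need not be traced.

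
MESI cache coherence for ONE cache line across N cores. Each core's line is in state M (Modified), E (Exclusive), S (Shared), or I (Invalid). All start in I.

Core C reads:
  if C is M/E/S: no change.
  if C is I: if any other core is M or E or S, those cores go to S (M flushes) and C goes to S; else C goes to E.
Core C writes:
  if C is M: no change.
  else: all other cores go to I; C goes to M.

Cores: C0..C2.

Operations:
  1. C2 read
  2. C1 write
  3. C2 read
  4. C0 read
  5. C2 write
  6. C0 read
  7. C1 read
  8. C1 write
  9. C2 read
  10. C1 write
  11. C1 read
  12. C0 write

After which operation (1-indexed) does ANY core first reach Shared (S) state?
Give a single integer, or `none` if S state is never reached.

Answer: 3

Derivation:
Op 1: C2 read [C2 read from I: no other sharers -> C2=E (exclusive)] -> [I,I,E]
Op 2: C1 write [C1 write: invalidate ['C2=E'] -> C1=M] -> [I,M,I]
Op 3: C2 read [C2 read from I: others=['C1=M'] -> C2=S, others downsized to S] -> [I,S,S]
  -> First S state at op 3; remaining ops need not be traced.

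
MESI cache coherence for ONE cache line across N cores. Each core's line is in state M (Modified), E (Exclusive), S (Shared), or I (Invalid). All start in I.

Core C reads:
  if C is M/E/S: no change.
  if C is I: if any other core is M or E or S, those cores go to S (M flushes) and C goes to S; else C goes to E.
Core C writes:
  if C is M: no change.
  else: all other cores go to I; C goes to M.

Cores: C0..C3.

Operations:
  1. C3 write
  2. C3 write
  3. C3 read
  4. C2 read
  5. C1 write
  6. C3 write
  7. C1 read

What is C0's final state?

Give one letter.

Answer: I

Derivation:
Op 1: C3 write [C3 write: invalidate none -> C3=M] -> [I,I,I,M]
Op 2: C3 write [C3 write: already M (modified), no change] -> [I,I,I,M]
Op 3: C3 read [C3 read: already in M, no change] -> [I,I,I,M]
Op 4: C2 read [C2 read from I: others=['C3=M'] -> C2=S, others downsized to S] -> [I,I,S,S]
Op 5: C1 write [C1 write: invalidate ['C2=S', 'C3=S'] -> C1=M] -> [I,M,I,I]
Op 6: C3 write [C3 write: invalidate ['C1=M'] -> C3=M] -> [I,I,I,M]
Op 7: C1 read [C1 read from I: others=['C3=M'] -> C1=S, others downsized to S] -> [I,S,I,S]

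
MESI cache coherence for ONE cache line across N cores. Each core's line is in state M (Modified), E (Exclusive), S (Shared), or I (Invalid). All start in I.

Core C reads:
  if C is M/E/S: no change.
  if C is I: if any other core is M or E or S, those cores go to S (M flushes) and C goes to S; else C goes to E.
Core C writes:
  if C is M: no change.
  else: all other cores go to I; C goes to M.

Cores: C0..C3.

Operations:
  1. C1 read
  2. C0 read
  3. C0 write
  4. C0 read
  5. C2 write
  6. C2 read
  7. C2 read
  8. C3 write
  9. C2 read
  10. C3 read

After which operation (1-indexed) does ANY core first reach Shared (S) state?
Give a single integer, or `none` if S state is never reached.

Op 1: C1 read [C1 read from I: no other sharers -> C1=E (exclusive)] -> [I,E,I,I]
Op 2: C0 read [C0 read from I: others=['C1=E'] -> C0=S, others downsized to S] -> [S,S,I,I]
  -> First S state at op 2; remaining ops need not be traced.

Answer: 2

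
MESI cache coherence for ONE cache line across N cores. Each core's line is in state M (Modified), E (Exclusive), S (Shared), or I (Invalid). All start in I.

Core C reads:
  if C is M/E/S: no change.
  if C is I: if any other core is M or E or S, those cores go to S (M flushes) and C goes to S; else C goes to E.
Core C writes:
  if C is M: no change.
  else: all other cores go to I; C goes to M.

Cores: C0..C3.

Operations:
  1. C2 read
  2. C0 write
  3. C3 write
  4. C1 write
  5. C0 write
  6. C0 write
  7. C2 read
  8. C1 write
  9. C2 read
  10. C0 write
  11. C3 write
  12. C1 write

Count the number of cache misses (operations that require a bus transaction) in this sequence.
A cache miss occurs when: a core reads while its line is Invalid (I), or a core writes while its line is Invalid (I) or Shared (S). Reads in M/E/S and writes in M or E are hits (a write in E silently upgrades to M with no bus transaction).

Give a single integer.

Answer: 11

Derivation:
Op 1: C2 read [C2 read from I: no other sharers -> C2=E (exclusive)] -> [I,I,E,I] [MISS #1: read from I]
Op 2: C0 write [C0 write: invalidate ['C2=E'] -> C0=M] -> [M,I,I,I] [MISS #2: write from I]
Op 3: C3 write [C3 write: invalidate ['C0=M'] -> C3=M] -> [I,I,I,M] [MISS #3: write from I]
Op 4: C1 write [C1 write: invalidate ['C3=M'] -> C1=M] -> [I,M,I,I] [MISS #4: write from I]
Op 5: C0 write [C0 write: invalidate ['C1=M'] -> C0=M] -> [M,I,I,I] [MISS #5: write from I]
Op 6: C0 write [C0 write: already M (modified), no change] -> [M,I,I,I] [hit: write from M]
Op 7: C2 read [C2 read from I: others=['C0=M'] -> C2=S, others downsized to S] -> [S,I,S,I] [MISS #6: read from I]
Op 8: C1 write [C1 write: invalidate ['C0=S', 'C2=S'] -> C1=M] -> [I,M,I,I] [MISS #7: write from I]
Op 9: C2 read [C2 read from I: others=['C1=M'] -> C2=S, others downsized to S] -> [I,S,S,I] [MISS #8: read from I]
Op 10: C0 write [C0 write: invalidate ['C1=S', 'C2=S'] -> C0=M] -> [M,I,I,I] [MISS #9: write from I]
Op 11: C3 write [C3 write: invalidate ['C0=M'] -> C3=M] -> [I,I,I,M] [MISS #10: write from I]
Op 12: C1 write [C1 write: invalidate ['C3=M'] -> C1=M] -> [I,M,I,I] [MISS #11: write from I]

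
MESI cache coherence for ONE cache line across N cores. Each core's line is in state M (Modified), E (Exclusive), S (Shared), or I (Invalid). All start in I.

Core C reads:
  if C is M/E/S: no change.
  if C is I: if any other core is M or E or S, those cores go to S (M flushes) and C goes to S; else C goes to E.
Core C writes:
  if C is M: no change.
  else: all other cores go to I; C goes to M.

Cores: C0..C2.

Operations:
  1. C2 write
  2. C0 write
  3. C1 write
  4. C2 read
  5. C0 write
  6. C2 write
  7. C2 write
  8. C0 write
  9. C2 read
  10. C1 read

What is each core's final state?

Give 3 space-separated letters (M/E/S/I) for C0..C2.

Op 1: C2 write [C2 write: invalidate none -> C2=M] -> [I,I,M]
Op 2: C0 write [C0 write: invalidate ['C2=M'] -> C0=M] -> [M,I,I]
Op 3: C1 write [C1 write: invalidate ['C0=M'] -> C1=M] -> [I,M,I]
Op 4: C2 read [C2 read from I: others=['C1=M'] -> C2=S, others downsized to S] -> [I,S,S]
Op 5: C0 write [C0 write: invalidate ['C1=S', 'C2=S'] -> C0=M] -> [M,I,I]
Op 6: C2 write [C2 write: invalidate ['C0=M'] -> C2=M] -> [I,I,M]
Op 7: C2 write [C2 write: already M (modified), no change] -> [I,I,M]
Op 8: C0 write [C0 write: invalidate ['C2=M'] -> C0=M] -> [M,I,I]
Op 9: C2 read [C2 read from I: others=['C0=M'] -> C2=S, others downsized to S] -> [S,I,S]
Op 10: C1 read [C1 read from I: others=['C0=S', 'C2=S'] -> C1=S, others downsized to S] -> [S,S,S]

Answer: S S S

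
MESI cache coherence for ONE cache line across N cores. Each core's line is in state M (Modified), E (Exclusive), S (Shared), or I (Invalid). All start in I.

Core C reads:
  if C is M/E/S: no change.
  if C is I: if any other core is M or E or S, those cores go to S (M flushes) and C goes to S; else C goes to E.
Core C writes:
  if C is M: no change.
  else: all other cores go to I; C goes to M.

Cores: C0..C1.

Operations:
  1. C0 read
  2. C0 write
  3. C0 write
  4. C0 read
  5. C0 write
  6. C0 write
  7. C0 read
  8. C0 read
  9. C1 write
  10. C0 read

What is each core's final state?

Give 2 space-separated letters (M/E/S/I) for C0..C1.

Answer: S S

Derivation:
Op 1: C0 read [C0 read from I: no other sharers -> C0=E (exclusive)] -> [E,I]
Op 2: C0 write [C0 write: invalidate none -> C0=M] -> [M,I]
Op 3: C0 write [C0 write: already M (modified), no change] -> [M,I]
Op 4: C0 read [C0 read: already in M, no change] -> [M,I]
Op 5: C0 write [C0 write: already M (modified), no change] -> [M,I]
Op 6: C0 write [C0 write: already M (modified), no change] -> [M,I]
Op 7: C0 read [C0 read: already in M, no change] -> [M,I]
Op 8: C0 read [C0 read: already in M, no change] -> [M,I]
Op 9: C1 write [C1 write: invalidate ['C0=M'] -> C1=M] -> [I,M]
Op 10: C0 read [C0 read from I: others=['C1=M'] -> C0=S, others downsized to S] -> [S,S]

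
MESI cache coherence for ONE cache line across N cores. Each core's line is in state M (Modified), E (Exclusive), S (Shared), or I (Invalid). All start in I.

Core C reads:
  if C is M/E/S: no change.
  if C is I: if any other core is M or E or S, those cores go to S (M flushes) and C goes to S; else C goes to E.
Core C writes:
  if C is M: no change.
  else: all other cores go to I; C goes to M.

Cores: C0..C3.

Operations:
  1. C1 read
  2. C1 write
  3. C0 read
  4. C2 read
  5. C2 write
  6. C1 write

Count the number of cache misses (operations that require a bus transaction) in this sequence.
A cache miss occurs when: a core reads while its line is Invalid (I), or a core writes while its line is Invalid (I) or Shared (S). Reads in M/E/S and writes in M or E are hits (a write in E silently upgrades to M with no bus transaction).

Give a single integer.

Op 1: C1 read [C1 read from I: no other sharers -> C1=E (exclusive)] -> [I,E,I,I] [MISS #1: read from I]
Op 2: C1 write [C1 write: invalidate none -> C1=M] -> [I,M,I,I] [hit: write from E is a silent E->M upgrade, no bus transaction]
Op 3: C0 read [C0 read from I: others=['C1=M'] -> C0=S, others downsized to S] -> [S,S,I,I] [MISS #2: read from I]
Op 4: C2 read [C2 read from I: others=['C0=S', 'C1=S'] -> C2=S, others downsized to S] -> [S,S,S,I] [MISS #3: read from I]
Op 5: C2 write [C2 write: invalidate ['C0=S', 'C1=S'] -> C2=M] -> [I,I,M,I] [MISS #4: write from S]
Op 6: C1 write [C1 write: invalidate ['C2=M'] -> C1=M] -> [I,M,I,I] [MISS #5: write from I]

Answer: 5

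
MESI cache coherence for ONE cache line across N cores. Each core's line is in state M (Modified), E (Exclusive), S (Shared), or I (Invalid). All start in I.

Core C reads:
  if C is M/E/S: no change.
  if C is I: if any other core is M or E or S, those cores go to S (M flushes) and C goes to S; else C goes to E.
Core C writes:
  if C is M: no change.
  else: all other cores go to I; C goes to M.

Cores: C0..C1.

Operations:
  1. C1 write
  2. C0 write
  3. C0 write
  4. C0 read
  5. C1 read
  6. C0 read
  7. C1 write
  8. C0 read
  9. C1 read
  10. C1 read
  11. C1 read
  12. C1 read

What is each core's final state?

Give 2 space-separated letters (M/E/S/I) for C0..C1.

Op 1: C1 write [C1 write: invalidate none -> C1=M] -> [I,M]
Op 2: C0 write [C0 write: invalidate ['C1=M'] -> C0=M] -> [M,I]
Op 3: C0 write [C0 write: already M (modified), no change] -> [M,I]
Op 4: C0 read [C0 read: already in M, no change] -> [M,I]
Op 5: C1 read [C1 read from I: others=['C0=M'] -> C1=S, others downsized to S] -> [S,S]
Op 6: C0 read [C0 read: already in S, no change] -> [S,S]
Op 7: C1 write [C1 write: invalidate ['C0=S'] -> C1=M] -> [I,M]
Op 8: C0 read [C0 read from I: others=['C1=M'] -> C0=S, others downsized to S] -> [S,S]
Op 9: C1 read [C1 read: already in S, no change] -> [S,S]
Op 10: C1 read [C1 read: already in S, no change] -> [S,S]
Op 11: C1 read [C1 read: already in S, no change] -> [S,S]
Op 12: C1 read [C1 read: already in S, no change] -> [S,S]

Answer: S S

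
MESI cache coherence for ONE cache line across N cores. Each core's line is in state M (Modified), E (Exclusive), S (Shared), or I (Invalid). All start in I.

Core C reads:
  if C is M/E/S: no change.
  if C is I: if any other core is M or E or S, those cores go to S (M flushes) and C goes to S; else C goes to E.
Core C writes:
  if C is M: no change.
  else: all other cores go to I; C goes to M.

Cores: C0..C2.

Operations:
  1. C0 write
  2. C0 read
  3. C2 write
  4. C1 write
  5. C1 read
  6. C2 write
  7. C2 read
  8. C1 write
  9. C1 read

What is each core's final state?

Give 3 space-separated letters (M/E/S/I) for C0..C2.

Answer: I M I

Derivation:
Op 1: C0 write [C0 write: invalidate none -> C0=M] -> [M,I,I]
Op 2: C0 read [C0 read: already in M, no change] -> [M,I,I]
Op 3: C2 write [C2 write: invalidate ['C0=M'] -> C2=M] -> [I,I,M]
Op 4: C1 write [C1 write: invalidate ['C2=M'] -> C1=M] -> [I,M,I]
Op 5: C1 read [C1 read: already in M, no change] -> [I,M,I]
Op 6: C2 write [C2 write: invalidate ['C1=M'] -> C2=M] -> [I,I,M]
Op 7: C2 read [C2 read: already in M, no change] -> [I,I,M]
Op 8: C1 write [C1 write: invalidate ['C2=M'] -> C1=M] -> [I,M,I]
Op 9: C1 read [C1 read: already in M, no change] -> [I,M,I]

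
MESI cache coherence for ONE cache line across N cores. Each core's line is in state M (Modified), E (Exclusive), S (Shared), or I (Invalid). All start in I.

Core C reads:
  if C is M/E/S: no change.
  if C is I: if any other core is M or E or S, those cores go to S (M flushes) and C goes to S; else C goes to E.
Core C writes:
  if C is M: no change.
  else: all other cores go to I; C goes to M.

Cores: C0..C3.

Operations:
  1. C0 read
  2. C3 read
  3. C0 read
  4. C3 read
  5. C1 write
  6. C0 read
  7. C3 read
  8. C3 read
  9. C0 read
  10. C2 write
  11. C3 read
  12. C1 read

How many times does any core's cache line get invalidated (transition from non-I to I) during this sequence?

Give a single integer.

Op 1: C0 read [C0 read from I: no other sharers -> C0=E (exclusive)] -> [E,I,I,I] (invalidations this op: 0; running total: 0)
Op 2: C3 read [C3 read from I: others=['C0=E'] -> C3=S, others downsized to S] -> [S,I,I,S] (invalidations this op: 0; running total: 0)
Op 3: C0 read [C0 read: already in S, no change] -> [S,I,I,S] (invalidations this op: 0; running total: 0)
Op 4: C3 read [C3 read: already in S, no change] -> [S,I,I,S] (invalidations this op: 0; running total: 0)
Op 5: C1 write [C1 write: invalidate ['C0=S', 'C3=S'] -> C1=M] -> [I,M,I,I] (invalidations this op: 2; running total: 2)
Op 6: C0 read [C0 read from I: others=['C1=M'] -> C0=S, others downsized to S] -> [S,S,I,I] (invalidations this op: 0; running total: 2)
Op 7: C3 read [C3 read from I: others=['C0=S', 'C1=S'] -> C3=S, others downsized to S] -> [S,S,I,S] (invalidations this op: 0; running total: 2)
Op 8: C3 read [C3 read: already in S, no change] -> [S,S,I,S] (invalidations this op: 0; running total: 2)
Op 9: C0 read [C0 read: already in S, no change] -> [S,S,I,S] (invalidations this op: 0; running total: 2)
Op 10: C2 write [C2 write: invalidate ['C0=S', 'C1=S', 'C3=S'] -> C2=M] -> [I,I,M,I] (invalidations this op: 3; running total: 5)
Op 11: C3 read [C3 read from I: others=['C2=M'] -> C3=S, others downsized to S] -> [I,I,S,S] (invalidations this op: 0; running total: 5)
Op 12: C1 read [C1 read from I: others=['C2=S', 'C3=S'] -> C1=S, others downsized to S] -> [I,S,S,S] (invalidations this op: 0; running total: 5)

Answer: 5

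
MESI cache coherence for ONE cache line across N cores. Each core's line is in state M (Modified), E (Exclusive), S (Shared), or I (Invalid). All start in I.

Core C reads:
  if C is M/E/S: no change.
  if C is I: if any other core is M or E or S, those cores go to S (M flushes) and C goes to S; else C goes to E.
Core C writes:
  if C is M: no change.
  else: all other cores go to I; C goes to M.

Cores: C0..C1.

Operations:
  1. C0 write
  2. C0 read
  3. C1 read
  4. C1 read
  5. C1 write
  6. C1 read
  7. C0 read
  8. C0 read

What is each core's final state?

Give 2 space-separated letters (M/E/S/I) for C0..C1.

Answer: S S

Derivation:
Op 1: C0 write [C0 write: invalidate none -> C0=M] -> [M,I]
Op 2: C0 read [C0 read: already in M, no change] -> [M,I]
Op 3: C1 read [C1 read from I: others=['C0=M'] -> C1=S, others downsized to S] -> [S,S]
Op 4: C1 read [C1 read: already in S, no change] -> [S,S]
Op 5: C1 write [C1 write: invalidate ['C0=S'] -> C1=M] -> [I,M]
Op 6: C1 read [C1 read: already in M, no change] -> [I,M]
Op 7: C0 read [C0 read from I: others=['C1=M'] -> C0=S, others downsized to S] -> [S,S]
Op 8: C0 read [C0 read: already in S, no change] -> [S,S]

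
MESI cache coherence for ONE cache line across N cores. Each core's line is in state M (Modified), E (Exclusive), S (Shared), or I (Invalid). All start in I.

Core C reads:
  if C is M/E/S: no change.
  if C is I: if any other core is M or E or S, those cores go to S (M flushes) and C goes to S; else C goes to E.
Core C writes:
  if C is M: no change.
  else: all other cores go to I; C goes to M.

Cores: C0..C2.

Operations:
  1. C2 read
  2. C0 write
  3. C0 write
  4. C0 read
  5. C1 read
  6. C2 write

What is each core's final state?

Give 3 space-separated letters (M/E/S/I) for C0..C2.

Op 1: C2 read [C2 read from I: no other sharers -> C2=E (exclusive)] -> [I,I,E]
Op 2: C0 write [C0 write: invalidate ['C2=E'] -> C0=M] -> [M,I,I]
Op 3: C0 write [C0 write: already M (modified), no change] -> [M,I,I]
Op 4: C0 read [C0 read: already in M, no change] -> [M,I,I]
Op 5: C1 read [C1 read from I: others=['C0=M'] -> C1=S, others downsized to S] -> [S,S,I]
Op 6: C2 write [C2 write: invalidate ['C0=S', 'C1=S'] -> C2=M] -> [I,I,M]

Answer: I I M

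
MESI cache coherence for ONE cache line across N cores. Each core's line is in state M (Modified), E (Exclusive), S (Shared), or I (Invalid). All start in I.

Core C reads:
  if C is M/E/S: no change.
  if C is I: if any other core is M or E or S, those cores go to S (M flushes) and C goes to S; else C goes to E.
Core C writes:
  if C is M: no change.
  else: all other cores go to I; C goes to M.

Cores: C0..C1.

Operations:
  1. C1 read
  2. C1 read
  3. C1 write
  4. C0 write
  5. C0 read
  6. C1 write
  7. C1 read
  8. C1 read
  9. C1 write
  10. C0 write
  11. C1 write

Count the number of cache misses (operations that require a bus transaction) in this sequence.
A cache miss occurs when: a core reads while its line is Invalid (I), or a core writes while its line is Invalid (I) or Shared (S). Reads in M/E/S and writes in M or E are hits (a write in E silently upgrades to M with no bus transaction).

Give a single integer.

Op 1: C1 read [C1 read from I: no other sharers -> C1=E (exclusive)] -> [I,E] [MISS #1: read from I]
Op 2: C1 read [C1 read: already in E, no change] -> [I,E] [hit: read from E]
Op 3: C1 write [C1 write: invalidate none -> C1=M] -> [I,M] [hit: write from E is a silent E->M upgrade, no bus transaction]
Op 4: C0 write [C0 write: invalidate ['C1=M'] -> C0=M] -> [M,I] [MISS #2: write from I]
Op 5: C0 read [C0 read: already in M, no change] -> [M,I] [hit: read from M]
Op 6: C1 write [C1 write: invalidate ['C0=M'] -> C1=M] -> [I,M] [MISS #3: write from I]
Op 7: C1 read [C1 read: already in M, no change] -> [I,M] [hit: read from M]
Op 8: C1 read [C1 read: already in M, no change] -> [I,M] [hit: read from M]
Op 9: C1 write [C1 write: already M (modified), no change] -> [I,M] [hit: write from M]
Op 10: C0 write [C0 write: invalidate ['C1=M'] -> C0=M] -> [M,I] [MISS #4: write from I]
Op 11: C1 write [C1 write: invalidate ['C0=M'] -> C1=M] -> [I,M] [MISS #5: write from I]

Answer: 5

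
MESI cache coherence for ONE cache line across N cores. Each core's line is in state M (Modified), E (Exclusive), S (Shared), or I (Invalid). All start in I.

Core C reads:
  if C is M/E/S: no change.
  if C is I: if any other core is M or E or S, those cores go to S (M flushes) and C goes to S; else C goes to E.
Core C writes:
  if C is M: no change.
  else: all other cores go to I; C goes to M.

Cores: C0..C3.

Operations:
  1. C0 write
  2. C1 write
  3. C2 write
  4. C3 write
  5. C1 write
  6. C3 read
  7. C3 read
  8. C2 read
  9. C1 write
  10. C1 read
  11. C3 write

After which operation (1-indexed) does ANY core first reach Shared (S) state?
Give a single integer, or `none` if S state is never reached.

Answer: 6

Derivation:
Op 1: C0 write [C0 write: invalidate none -> C0=M] -> [M,I,I,I]
Op 2: C1 write [C1 write: invalidate ['C0=M'] -> C1=M] -> [I,M,I,I]
Op 3: C2 write [C2 write: invalidate ['C1=M'] -> C2=M] -> [I,I,M,I]
Op 4: C3 write [C3 write: invalidate ['C2=M'] -> C3=M] -> [I,I,I,M]
Op 5: C1 write [C1 write: invalidate ['C3=M'] -> C1=M] -> [I,M,I,I]
Op 6: C3 read [C3 read from I: others=['C1=M'] -> C3=S, others downsized to S] -> [I,S,I,S]
  -> First S state at op 6; remaining ops need not be traced.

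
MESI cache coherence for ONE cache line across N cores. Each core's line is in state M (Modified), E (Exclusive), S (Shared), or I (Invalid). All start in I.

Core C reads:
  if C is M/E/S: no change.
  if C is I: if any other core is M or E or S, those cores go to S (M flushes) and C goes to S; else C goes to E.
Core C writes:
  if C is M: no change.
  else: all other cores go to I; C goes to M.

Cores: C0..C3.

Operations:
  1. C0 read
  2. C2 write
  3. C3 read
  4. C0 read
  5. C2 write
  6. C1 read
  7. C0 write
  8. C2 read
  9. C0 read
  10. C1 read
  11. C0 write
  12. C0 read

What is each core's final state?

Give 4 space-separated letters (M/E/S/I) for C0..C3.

Answer: M I I I

Derivation:
Op 1: C0 read [C0 read from I: no other sharers -> C0=E (exclusive)] -> [E,I,I,I]
Op 2: C2 write [C2 write: invalidate ['C0=E'] -> C2=M] -> [I,I,M,I]
Op 3: C3 read [C3 read from I: others=['C2=M'] -> C3=S, others downsized to S] -> [I,I,S,S]
Op 4: C0 read [C0 read from I: others=['C2=S', 'C3=S'] -> C0=S, others downsized to S] -> [S,I,S,S]
Op 5: C2 write [C2 write: invalidate ['C0=S', 'C3=S'] -> C2=M] -> [I,I,M,I]
Op 6: C1 read [C1 read from I: others=['C2=M'] -> C1=S, others downsized to S] -> [I,S,S,I]
Op 7: C0 write [C0 write: invalidate ['C1=S', 'C2=S'] -> C0=M] -> [M,I,I,I]
Op 8: C2 read [C2 read from I: others=['C0=M'] -> C2=S, others downsized to S] -> [S,I,S,I]
Op 9: C0 read [C0 read: already in S, no change] -> [S,I,S,I]
Op 10: C1 read [C1 read from I: others=['C0=S', 'C2=S'] -> C1=S, others downsized to S] -> [S,S,S,I]
Op 11: C0 write [C0 write: invalidate ['C1=S', 'C2=S'] -> C0=M] -> [M,I,I,I]
Op 12: C0 read [C0 read: already in M, no change] -> [M,I,I,I]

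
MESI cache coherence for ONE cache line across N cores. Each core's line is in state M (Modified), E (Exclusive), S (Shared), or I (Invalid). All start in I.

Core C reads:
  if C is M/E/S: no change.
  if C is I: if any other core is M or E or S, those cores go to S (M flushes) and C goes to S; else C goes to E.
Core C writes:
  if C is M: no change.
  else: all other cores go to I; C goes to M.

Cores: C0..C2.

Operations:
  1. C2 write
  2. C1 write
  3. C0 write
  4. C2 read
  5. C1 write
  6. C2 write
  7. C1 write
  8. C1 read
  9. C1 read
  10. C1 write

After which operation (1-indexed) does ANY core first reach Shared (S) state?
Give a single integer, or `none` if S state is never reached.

Answer: 4

Derivation:
Op 1: C2 write [C2 write: invalidate none -> C2=M] -> [I,I,M]
Op 2: C1 write [C1 write: invalidate ['C2=M'] -> C1=M] -> [I,M,I]
Op 3: C0 write [C0 write: invalidate ['C1=M'] -> C0=M] -> [M,I,I]
Op 4: C2 read [C2 read from I: others=['C0=M'] -> C2=S, others downsized to S] -> [S,I,S]
  -> First S state at op 4; remaining ops need not be traced.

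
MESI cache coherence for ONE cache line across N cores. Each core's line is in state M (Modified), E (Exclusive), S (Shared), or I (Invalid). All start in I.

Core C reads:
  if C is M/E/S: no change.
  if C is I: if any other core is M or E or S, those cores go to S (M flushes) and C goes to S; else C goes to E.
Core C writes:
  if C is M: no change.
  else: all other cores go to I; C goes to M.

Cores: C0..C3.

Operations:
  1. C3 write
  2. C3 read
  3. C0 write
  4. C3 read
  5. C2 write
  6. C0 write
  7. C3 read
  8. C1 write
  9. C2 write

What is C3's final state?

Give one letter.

Answer: I

Derivation:
Op 1: C3 write [C3 write: invalidate none -> C3=M] -> [I,I,I,M]
Op 2: C3 read [C3 read: already in M, no change] -> [I,I,I,M]
Op 3: C0 write [C0 write: invalidate ['C3=M'] -> C0=M] -> [M,I,I,I]
Op 4: C3 read [C3 read from I: others=['C0=M'] -> C3=S, others downsized to S] -> [S,I,I,S]
Op 5: C2 write [C2 write: invalidate ['C0=S', 'C3=S'] -> C2=M] -> [I,I,M,I]
Op 6: C0 write [C0 write: invalidate ['C2=M'] -> C0=M] -> [M,I,I,I]
Op 7: C3 read [C3 read from I: others=['C0=M'] -> C3=S, others downsized to S] -> [S,I,I,S]
Op 8: C1 write [C1 write: invalidate ['C0=S', 'C3=S'] -> C1=M] -> [I,M,I,I]
Op 9: C2 write [C2 write: invalidate ['C1=M'] -> C2=M] -> [I,I,M,I]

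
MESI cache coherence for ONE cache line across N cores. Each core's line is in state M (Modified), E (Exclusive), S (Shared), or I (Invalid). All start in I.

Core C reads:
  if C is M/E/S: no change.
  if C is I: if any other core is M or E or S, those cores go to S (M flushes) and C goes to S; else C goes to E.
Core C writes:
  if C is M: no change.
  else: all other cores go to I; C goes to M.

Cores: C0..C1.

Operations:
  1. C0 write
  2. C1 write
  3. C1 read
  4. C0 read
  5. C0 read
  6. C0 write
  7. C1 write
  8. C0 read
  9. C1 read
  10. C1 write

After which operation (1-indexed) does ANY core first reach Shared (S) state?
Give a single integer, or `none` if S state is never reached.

Op 1: C0 write [C0 write: invalidate none -> C0=M] -> [M,I]
Op 2: C1 write [C1 write: invalidate ['C0=M'] -> C1=M] -> [I,M]
Op 3: C1 read [C1 read: already in M, no change] -> [I,M]
Op 4: C0 read [C0 read from I: others=['C1=M'] -> C0=S, others downsized to S] -> [S,S]
  -> First S state at op 4; remaining ops need not be traced.

Answer: 4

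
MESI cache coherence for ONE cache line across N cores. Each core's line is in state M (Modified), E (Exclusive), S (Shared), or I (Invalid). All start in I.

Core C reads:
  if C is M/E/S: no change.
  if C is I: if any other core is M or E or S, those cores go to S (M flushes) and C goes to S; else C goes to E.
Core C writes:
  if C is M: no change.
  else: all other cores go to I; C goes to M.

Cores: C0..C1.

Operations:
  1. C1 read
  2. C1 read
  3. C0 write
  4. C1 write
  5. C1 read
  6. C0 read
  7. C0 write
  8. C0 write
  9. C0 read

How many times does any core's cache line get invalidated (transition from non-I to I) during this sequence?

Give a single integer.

Op 1: C1 read [C1 read from I: no other sharers -> C1=E (exclusive)] -> [I,E] (invalidations this op: 0; running total: 0)
Op 2: C1 read [C1 read: already in E, no change] -> [I,E] (invalidations this op: 0; running total: 0)
Op 3: C0 write [C0 write: invalidate ['C1=E'] -> C0=M] -> [M,I] (invalidations this op: 1; running total: 1)
Op 4: C1 write [C1 write: invalidate ['C0=M'] -> C1=M] -> [I,M] (invalidations this op: 1; running total: 2)
Op 5: C1 read [C1 read: already in M, no change] -> [I,M] (invalidations this op: 0; running total: 2)
Op 6: C0 read [C0 read from I: others=['C1=M'] -> C0=S, others downsized to S] -> [S,S] (invalidations this op: 0; running total: 2)
Op 7: C0 write [C0 write: invalidate ['C1=S'] -> C0=M] -> [M,I] (invalidations this op: 1; running total: 3)
Op 8: C0 write [C0 write: already M (modified), no change] -> [M,I] (invalidations this op: 0; running total: 3)
Op 9: C0 read [C0 read: already in M, no change] -> [M,I] (invalidations this op: 0; running total: 3)

Answer: 3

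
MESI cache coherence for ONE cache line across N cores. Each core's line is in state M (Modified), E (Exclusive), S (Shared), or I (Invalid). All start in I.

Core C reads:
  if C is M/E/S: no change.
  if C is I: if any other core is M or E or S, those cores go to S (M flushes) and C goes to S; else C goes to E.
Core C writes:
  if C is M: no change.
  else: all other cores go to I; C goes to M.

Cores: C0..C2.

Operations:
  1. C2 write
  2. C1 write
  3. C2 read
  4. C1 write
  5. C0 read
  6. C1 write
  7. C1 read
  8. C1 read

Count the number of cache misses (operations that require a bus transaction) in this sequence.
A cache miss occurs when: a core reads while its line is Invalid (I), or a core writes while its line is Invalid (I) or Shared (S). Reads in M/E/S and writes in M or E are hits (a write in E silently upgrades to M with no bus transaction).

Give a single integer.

Answer: 6

Derivation:
Op 1: C2 write [C2 write: invalidate none -> C2=M] -> [I,I,M] [MISS #1: write from I]
Op 2: C1 write [C1 write: invalidate ['C2=M'] -> C1=M] -> [I,M,I] [MISS #2: write from I]
Op 3: C2 read [C2 read from I: others=['C1=M'] -> C2=S, others downsized to S] -> [I,S,S] [MISS #3: read from I]
Op 4: C1 write [C1 write: invalidate ['C2=S'] -> C1=M] -> [I,M,I] [MISS #4: write from S]
Op 5: C0 read [C0 read from I: others=['C1=M'] -> C0=S, others downsized to S] -> [S,S,I] [MISS #5: read from I]
Op 6: C1 write [C1 write: invalidate ['C0=S'] -> C1=M] -> [I,M,I] [MISS #6: write from S]
Op 7: C1 read [C1 read: already in M, no change] -> [I,M,I] [hit: read from M]
Op 8: C1 read [C1 read: already in M, no change] -> [I,M,I] [hit: read from M]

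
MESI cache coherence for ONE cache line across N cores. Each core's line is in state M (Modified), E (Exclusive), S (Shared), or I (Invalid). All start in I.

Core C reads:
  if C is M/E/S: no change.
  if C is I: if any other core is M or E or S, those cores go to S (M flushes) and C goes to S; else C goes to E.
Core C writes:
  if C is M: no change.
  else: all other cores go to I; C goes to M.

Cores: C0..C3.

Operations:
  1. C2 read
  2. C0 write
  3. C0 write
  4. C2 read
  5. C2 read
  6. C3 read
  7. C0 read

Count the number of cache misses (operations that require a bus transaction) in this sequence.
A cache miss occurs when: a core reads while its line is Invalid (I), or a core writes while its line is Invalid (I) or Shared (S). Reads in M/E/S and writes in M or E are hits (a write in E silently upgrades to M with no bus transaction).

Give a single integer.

Op 1: C2 read [C2 read from I: no other sharers -> C2=E (exclusive)] -> [I,I,E,I] [MISS #1: read from I]
Op 2: C0 write [C0 write: invalidate ['C2=E'] -> C0=M] -> [M,I,I,I] [MISS #2: write from I]
Op 3: C0 write [C0 write: already M (modified), no change] -> [M,I,I,I] [hit: write from M]
Op 4: C2 read [C2 read from I: others=['C0=M'] -> C2=S, others downsized to S] -> [S,I,S,I] [MISS #3: read from I]
Op 5: C2 read [C2 read: already in S, no change] -> [S,I,S,I] [hit: read from S]
Op 6: C3 read [C3 read from I: others=['C0=S', 'C2=S'] -> C3=S, others downsized to S] -> [S,I,S,S] [MISS #4: read from I]
Op 7: C0 read [C0 read: already in S, no change] -> [S,I,S,S] [hit: read from S]

Answer: 4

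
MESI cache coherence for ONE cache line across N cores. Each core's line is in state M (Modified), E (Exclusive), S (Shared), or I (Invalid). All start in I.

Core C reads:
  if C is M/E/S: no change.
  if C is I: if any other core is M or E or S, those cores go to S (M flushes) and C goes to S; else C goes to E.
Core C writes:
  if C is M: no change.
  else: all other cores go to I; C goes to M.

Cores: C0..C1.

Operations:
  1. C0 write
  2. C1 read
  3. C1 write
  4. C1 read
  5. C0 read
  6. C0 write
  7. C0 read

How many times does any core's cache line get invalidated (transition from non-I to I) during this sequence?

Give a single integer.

Answer: 2

Derivation:
Op 1: C0 write [C0 write: invalidate none -> C0=M] -> [M,I] (invalidations this op: 0; running total: 0)
Op 2: C1 read [C1 read from I: others=['C0=M'] -> C1=S, others downsized to S] -> [S,S] (invalidations this op: 0; running total: 0)
Op 3: C1 write [C1 write: invalidate ['C0=S'] -> C1=M] -> [I,M] (invalidations this op: 1; running total: 1)
Op 4: C1 read [C1 read: already in M, no change] -> [I,M] (invalidations this op: 0; running total: 1)
Op 5: C0 read [C0 read from I: others=['C1=M'] -> C0=S, others downsized to S] -> [S,S] (invalidations this op: 0; running total: 1)
Op 6: C0 write [C0 write: invalidate ['C1=S'] -> C0=M] -> [M,I] (invalidations this op: 1; running total: 2)
Op 7: C0 read [C0 read: already in M, no change] -> [M,I] (invalidations this op: 0; running total: 2)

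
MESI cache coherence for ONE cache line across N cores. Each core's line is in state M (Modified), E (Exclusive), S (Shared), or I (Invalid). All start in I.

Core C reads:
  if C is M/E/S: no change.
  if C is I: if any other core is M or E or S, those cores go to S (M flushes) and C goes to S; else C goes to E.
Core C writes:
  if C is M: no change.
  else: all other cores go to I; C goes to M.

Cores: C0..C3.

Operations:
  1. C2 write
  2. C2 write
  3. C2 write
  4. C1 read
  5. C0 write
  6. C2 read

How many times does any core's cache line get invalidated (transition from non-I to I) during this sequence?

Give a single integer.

Answer: 2

Derivation:
Op 1: C2 write [C2 write: invalidate none -> C2=M] -> [I,I,M,I] (invalidations this op: 0; running total: 0)
Op 2: C2 write [C2 write: already M (modified), no change] -> [I,I,M,I] (invalidations this op: 0; running total: 0)
Op 3: C2 write [C2 write: already M (modified), no change] -> [I,I,M,I] (invalidations this op: 0; running total: 0)
Op 4: C1 read [C1 read from I: others=['C2=M'] -> C1=S, others downsized to S] -> [I,S,S,I] (invalidations this op: 0; running total: 0)
Op 5: C0 write [C0 write: invalidate ['C1=S', 'C2=S'] -> C0=M] -> [M,I,I,I] (invalidations this op: 2; running total: 2)
Op 6: C2 read [C2 read from I: others=['C0=M'] -> C2=S, others downsized to S] -> [S,I,S,I] (invalidations this op: 0; running total: 2)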